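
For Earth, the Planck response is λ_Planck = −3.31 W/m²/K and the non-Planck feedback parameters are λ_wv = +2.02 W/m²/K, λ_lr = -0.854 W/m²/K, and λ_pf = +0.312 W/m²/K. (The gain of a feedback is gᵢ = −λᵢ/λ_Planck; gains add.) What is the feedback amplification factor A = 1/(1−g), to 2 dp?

Convert to gains: g_wv = 2.02/3.31 = 0.6103; g_lr = -0.854/3.31 = -0.258; g_pf = 0.312/3.31 = 0.09426.
Total gain g = 0.44656.
A = 1/(1 − 0.44656) = 1.81.

1.81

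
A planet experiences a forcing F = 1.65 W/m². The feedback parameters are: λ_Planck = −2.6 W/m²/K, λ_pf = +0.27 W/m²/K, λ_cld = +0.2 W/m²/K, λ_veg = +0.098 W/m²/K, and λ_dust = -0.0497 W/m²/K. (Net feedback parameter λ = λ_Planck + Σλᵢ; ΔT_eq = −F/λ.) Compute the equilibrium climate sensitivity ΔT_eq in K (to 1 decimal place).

Net feedback parameter λ = (−2.6) + (+0.27) + (+0.2) + (+0.098) + (-0.0497) = -2.0817 W/m²/K.
ΔT = −F/λ = −1.65/(-2.0817) = 0.8 K.

0.8 K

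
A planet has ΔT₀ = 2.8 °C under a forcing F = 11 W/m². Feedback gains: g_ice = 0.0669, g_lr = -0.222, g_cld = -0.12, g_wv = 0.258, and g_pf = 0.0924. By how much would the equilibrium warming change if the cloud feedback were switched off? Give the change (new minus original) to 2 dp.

0.45 °C

Original: g = 0.0753, ΔT = 2.8/(1−0.0753) = 3.0280 °C.
Without cloud: g' = 0.1953, ΔT' = 2.8/(1−0.1953) = 3.4796 °C.
Change = 3.4796 − 3.0280 = 0.45 °C.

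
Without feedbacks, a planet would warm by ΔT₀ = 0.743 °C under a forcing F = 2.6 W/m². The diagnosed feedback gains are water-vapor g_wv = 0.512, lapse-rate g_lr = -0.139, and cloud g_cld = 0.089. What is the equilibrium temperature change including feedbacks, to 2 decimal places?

Total gain g = 0.512 − 0.139 + 0.089 = 0.462.
Amplification A = 1/(1 − 0.462) = 1.859.
ΔT = 0.743 × 1.859 = 1.38 °C.

1.38 °C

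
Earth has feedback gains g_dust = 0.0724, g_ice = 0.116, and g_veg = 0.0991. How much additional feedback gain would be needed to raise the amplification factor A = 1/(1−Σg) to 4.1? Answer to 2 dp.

Current total gain = 0.2875.
Target gain for A = 4.1: g* = 1 − 1/4.1 = 0.7561.
Additional gain needed = 0.7561 − 0.2875 = 0.47.

0.47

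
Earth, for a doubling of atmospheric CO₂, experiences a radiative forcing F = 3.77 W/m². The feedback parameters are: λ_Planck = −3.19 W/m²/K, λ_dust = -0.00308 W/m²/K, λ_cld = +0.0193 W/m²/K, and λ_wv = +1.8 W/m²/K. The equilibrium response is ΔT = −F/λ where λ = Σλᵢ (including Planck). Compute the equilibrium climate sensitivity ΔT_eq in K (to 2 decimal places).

2.74 K

Net feedback parameter λ = (−3.19) + (-0.00308) + (+0.0193) + (+1.8) = -1.37378 W/m²/K.
ΔT = −F/λ = −3.77/(-1.37378) = 2.74 K.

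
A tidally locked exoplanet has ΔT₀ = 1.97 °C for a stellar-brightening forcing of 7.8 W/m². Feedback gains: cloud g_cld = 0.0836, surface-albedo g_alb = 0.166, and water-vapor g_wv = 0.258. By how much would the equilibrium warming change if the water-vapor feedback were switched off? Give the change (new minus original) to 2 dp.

-1.38 °C

Original: g = 0.5076, ΔT = 1.97/(1−0.5076) = 4.0008 °C.
Without water-vapor: g' = 0.2496, ΔT' = 1.97/(1−0.2496) = 2.6253 °C.
Change = 2.6253 − 4.0008 = -1.38 °C.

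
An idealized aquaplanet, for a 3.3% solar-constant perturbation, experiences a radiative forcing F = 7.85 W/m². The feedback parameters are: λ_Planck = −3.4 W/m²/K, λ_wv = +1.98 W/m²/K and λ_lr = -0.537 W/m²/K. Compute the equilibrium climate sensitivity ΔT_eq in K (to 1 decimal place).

Net feedback parameter λ = (−3.4) + (+1.98) + (-0.537) = -1.957 W/m²/K.
ΔT = −F/λ = −7.85/(-1.957) = 4.0 K.

4.0 K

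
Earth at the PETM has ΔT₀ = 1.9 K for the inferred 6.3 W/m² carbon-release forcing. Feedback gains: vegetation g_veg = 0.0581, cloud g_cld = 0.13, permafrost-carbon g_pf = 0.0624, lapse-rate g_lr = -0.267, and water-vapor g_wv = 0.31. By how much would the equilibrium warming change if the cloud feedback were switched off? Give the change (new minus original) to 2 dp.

Original: g = 0.2935, ΔT = 1.9/(1−0.2935) = 2.6893 K.
Without cloud: g' = 0.1635, ΔT' = 1.9/(1−0.1635) = 2.2714 K.
Change = 2.2714 − 2.6893 = -0.42 K.

-0.42 K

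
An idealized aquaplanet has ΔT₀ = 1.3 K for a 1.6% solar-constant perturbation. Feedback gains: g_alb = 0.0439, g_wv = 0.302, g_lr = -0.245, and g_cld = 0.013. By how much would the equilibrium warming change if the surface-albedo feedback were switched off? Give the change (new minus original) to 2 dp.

-0.07 K

Original: g = 0.1139, ΔT = 1.3/(1−0.1139) = 1.4671 K.
Without surface-albedo: g' = 0.07, ΔT' = 1.3/(1−0.07) = 1.3978 K.
Change = 1.3978 − 1.4671 = -0.07 K.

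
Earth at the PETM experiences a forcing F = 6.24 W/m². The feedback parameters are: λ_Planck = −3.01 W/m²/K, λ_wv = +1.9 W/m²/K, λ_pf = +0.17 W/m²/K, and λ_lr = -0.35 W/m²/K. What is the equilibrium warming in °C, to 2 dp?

Net feedback parameter λ = (−3.01) + (+1.9) + (+0.17) + (-0.35) = -1.29 W/m²/K.
ΔT = −F/λ = −6.24/(-1.29) = 4.84 °C.

4.84 °C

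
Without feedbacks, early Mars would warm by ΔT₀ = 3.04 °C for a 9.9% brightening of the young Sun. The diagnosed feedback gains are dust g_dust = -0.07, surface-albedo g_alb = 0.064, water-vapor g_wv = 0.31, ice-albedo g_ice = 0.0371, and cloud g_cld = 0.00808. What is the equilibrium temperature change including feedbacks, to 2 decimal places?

4.67 °C

Total gain g = -0.07 + 0.064 + 0.31 + 0.0371 + 0.00808 = 0.34918.
Amplification A = 1/(1 − 0.34918) = 1.537.
ΔT = 3.04 × 1.537 = 4.67 °C.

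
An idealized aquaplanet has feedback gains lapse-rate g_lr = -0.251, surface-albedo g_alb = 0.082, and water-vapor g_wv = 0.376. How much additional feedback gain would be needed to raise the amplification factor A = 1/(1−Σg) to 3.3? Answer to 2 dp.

Current total gain = 0.207.
Target gain for A = 3.3: g* = 1 − 1/3.3 = 0.697.
Additional gain needed = 0.697 − 0.207 = 0.49.

0.49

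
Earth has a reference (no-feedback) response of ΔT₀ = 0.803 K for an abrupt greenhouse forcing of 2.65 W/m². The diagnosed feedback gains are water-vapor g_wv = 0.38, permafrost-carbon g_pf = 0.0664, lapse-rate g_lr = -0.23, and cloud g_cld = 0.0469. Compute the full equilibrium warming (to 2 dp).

Total gain g = 0.38 + 0.0664 − 0.23 + 0.0469 = 0.2633.
Amplification A = 1/(1 − 0.2633) = 1.357.
ΔT = 0.803 × 1.357 = 1.09 K.

1.09 K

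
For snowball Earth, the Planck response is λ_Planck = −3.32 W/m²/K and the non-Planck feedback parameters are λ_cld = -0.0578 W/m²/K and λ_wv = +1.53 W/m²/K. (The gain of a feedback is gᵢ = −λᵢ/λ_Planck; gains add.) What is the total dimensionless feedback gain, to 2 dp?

0.44

Convert to gains: g_cld = -0.0578/3.32 = -0.01741; g_wv = 1.53/3.32 = 0.4608.
Total gain g = 0.44339.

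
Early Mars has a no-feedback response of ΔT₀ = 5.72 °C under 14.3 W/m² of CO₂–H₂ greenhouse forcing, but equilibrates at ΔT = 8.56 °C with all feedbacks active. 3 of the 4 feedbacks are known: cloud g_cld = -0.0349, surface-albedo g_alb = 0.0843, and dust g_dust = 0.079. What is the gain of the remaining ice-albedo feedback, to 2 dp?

0.20

Amplification A = ΔT/ΔT₀ = 8.56/5.72 = 1.497.
Total gain g = 1 − 1/A = 1 − 1/1.497 = 0.332.
Known gains sum to -0.0349 + 0.0843 + 0.079 = 0.1284.
g_ice = 0.332 − 0.1284 = 0.20.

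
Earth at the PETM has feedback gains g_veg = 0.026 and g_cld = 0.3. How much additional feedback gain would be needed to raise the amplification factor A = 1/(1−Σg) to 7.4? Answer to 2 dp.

0.54

Current total gain = 0.326.
Target gain for A = 7.4: g* = 1 − 1/7.4 = 0.8649.
Additional gain needed = 0.8649 − 0.326 = 0.54.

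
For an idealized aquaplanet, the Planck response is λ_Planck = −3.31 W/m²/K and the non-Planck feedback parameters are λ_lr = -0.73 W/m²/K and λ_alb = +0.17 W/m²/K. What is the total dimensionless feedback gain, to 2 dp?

-0.17

Convert to gains: g_lr = -0.73/3.31 = -0.2205; g_alb = 0.17/3.31 = 0.05136.
Total gain g = -0.16914.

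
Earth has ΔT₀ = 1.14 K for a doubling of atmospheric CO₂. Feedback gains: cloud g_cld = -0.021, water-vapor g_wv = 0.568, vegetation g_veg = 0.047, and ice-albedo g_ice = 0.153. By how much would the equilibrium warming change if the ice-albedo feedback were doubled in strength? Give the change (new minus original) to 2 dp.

6.89 K

Original: g = 0.747, ΔT = 1.14/(1−0.747) = 4.5059 K.
With doubled ice-albedo: g' = 0.9, ΔT' = 1.14/(1−0.9) = 11.4000 K.
Change = 11.4000 − 4.5059 = 6.89 K.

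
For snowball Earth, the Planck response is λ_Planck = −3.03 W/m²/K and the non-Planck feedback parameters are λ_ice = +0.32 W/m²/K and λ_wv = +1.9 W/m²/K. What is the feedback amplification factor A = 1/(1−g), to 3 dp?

Convert to gains: g_ice = 0.32/3.03 = 0.1056; g_wv = 1.9/3.03 = 0.6271.
Total gain g = 0.7327.
A = 1/(1 − 0.7327) = 3.741.

3.741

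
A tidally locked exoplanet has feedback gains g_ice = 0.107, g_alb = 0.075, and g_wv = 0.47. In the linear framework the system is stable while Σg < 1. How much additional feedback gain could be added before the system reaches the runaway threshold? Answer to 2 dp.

Current total gain = 0.107 + 0.075 + 0.47 = 0.652.
Margin to runaway = 1 − 0.652 = 0.35.

0.35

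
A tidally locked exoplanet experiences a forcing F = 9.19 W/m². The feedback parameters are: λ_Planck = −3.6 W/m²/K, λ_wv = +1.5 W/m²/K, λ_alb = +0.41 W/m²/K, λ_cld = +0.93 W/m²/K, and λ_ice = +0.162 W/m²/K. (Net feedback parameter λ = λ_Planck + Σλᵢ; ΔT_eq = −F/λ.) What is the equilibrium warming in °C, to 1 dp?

Net feedback parameter λ = (−3.6) + (+1.5) + (+0.41) + (+0.93) + (+0.162) = -0.598 W/m²/K.
ΔT = −F/λ = −9.19/(-0.598) = 15.4 °C.

15.4 °C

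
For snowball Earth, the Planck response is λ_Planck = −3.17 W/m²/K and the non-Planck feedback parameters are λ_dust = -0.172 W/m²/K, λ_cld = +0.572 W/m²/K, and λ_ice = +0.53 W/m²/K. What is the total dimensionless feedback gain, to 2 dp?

0.29

Convert to gains: g_dust = -0.172/3.17 = -0.05426; g_cld = 0.572/3.17 = 0.1804; g_ice = 0.53/3.17 = 0.1672.
Total gain g = 0.29334.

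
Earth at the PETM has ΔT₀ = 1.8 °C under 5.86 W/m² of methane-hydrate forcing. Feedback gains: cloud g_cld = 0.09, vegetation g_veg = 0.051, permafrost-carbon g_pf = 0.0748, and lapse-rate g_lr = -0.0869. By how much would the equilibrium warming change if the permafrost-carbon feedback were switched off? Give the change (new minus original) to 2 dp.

-0.16 °C

Original: g = 0.1289, ΔT = 1.8/(1−0.1289) = 2.0664 °C.
Without permafrost-carbon: g' = 0.0541, ΔT' = 1.8/(1−0.0541) = 1.9029 °C.
Change = 1.9029 − 2.0664 = -0.16 °C.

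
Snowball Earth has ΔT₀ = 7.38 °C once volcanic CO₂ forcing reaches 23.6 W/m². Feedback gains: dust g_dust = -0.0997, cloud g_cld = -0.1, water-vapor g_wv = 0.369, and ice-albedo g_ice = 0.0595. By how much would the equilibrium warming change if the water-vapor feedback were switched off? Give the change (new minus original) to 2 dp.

Original: g = 0.2288, ΔT = 7.38/(1−0.2288) = 9.5695 °C.
Without water-vapor: g' = -0.1402, ΔT' = 7.38/(1+0.1402) = 6.4725 °C.
Change = 6.4725 − 9.5695 = -3.10 °C.

-3.10 °C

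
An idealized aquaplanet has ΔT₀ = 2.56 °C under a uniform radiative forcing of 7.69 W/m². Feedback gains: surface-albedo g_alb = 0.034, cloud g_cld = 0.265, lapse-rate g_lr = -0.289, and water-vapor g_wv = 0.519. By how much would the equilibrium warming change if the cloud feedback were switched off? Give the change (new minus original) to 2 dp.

-1.96 °C

Original: g = 0.529, ΔT = 2.56/(1−0.529) = 5.4352 °C.
Without cloud: g' = 0.264, ΔT' = 2.56/(1−0.264) = 3.4783 °C.
Change = 3.4783 − 5.4352 = -1.96 °C.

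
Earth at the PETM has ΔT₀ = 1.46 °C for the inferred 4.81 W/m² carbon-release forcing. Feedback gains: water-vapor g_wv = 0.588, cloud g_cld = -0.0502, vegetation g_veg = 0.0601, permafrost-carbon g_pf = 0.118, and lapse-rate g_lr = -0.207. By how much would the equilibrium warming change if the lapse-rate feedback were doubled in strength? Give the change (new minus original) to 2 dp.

-0.88 °C

Original: g = 0.5089, ΔT = 1.46/(1−0.5089) = 2.9729 °C.
With doubled lapse-rate: g' = 0.3019, ΔT' = 1.46/(1−0.3019) = 2.0914 °C.
Change = 2.0914 − 2.9729 = -0.88 °C.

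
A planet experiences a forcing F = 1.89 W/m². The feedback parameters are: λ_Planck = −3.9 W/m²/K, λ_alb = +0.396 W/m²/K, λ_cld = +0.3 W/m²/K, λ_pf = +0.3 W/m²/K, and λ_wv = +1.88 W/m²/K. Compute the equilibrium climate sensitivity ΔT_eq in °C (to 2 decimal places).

1.85 °C

Net feedback parameter λ = (−3.9) + (+0.396) + (+0.3) + (+0.3) + (+1.88) = -1.024 W/m²/K.
ΔT = −F/λ = −1.89/(-1.024) = 1.85 °C.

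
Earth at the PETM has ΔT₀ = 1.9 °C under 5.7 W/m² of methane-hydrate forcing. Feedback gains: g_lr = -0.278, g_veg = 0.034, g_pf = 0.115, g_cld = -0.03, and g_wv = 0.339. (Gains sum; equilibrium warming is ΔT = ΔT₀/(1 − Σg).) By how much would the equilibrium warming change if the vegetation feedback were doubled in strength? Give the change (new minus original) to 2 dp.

Original: g = 0.18, ΔT = 1.9/(1−0.18) = 2.3171 °C.
With doubled vegetation: g' = 0.214, ΔT' = 1.9/(1−0.214) = 2.4173 °C.
Change = 2.4173 − 2.3171 = 0.10 °C.

0.10 °C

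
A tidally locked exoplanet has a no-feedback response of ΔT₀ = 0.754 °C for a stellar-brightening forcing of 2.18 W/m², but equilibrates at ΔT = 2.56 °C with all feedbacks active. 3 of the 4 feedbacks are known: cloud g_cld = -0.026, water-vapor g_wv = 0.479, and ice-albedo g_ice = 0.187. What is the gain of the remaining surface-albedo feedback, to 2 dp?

Amplification A = ΔT/ΔT₀ = 2.56/0.754 = 3.395.
Total gain g = 1 − 1/A = 1 − 1/3.395 = 0.7054.
Known gains sum to -0.026 + 0.479 + 0.187 = 0.64.
g_alb = 0.7054 − 0.64 = 0.07.

0.07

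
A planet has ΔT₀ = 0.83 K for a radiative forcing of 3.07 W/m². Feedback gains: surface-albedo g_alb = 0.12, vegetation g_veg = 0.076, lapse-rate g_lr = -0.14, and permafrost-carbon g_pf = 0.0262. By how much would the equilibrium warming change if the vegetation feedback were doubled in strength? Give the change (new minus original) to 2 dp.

Original: g = 0.0822, ΔT = 0.83/(1−0.0822) = 0.9043 K.
With doubled vegetation: g' = 0.1582, ΔT' = 0.83/(1−0.1582) = 0.9860 K.
Change = 0.9860 − 0.9043 = 0.08 K.

0.08 K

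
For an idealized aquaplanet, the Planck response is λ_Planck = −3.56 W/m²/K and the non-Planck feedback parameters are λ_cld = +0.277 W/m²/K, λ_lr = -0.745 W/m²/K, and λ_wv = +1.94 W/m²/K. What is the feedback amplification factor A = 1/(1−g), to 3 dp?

Convert to gains: g_cld = 0.277/3.56 = 0.07781; g_lr = -0.745/3.56 = -0.2093; g_wv = 1.94/3.56 = 0.5449.
Total gain g = 0.41341.
A = 1/(1 − 0.41341) = 1.705.

1.705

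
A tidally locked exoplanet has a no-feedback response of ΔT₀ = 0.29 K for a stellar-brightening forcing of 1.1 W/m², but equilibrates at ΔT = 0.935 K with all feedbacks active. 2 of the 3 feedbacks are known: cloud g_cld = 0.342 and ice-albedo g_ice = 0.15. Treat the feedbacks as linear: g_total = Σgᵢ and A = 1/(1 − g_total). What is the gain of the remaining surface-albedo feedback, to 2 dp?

0.20

Amplification A = ΔT/ΔT₀ = 0.935/0.29 = 3.224.
Total gain g = 1 − 1/A = 1 − 1/3.224 = 0.6898.
Known gains sum to 0.342 + 0.15 = 0.492.
g_alb = 0.6898 − 0.492 = 0.20.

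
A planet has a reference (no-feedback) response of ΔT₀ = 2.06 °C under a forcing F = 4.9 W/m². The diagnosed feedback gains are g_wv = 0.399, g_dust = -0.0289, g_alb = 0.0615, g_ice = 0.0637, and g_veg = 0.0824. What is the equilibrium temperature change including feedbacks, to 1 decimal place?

4.9 °C

Total gain g = 0.399 − 0.0289 + 0.0615 + 0.0637 + 0.0824 = 0.5777.
Amplification A = 1/(1 − 0.5777) = 2.368.
ΔT = 2.06 × 2.368 = 4.9 °C.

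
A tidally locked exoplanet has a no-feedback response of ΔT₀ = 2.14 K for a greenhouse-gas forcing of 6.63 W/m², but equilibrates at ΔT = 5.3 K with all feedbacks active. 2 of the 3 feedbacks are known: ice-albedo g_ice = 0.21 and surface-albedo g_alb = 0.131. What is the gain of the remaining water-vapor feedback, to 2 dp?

Amplification A = ΔT/ΔT₀ = 5.3/2.14 = 2.477.
Total gain g = 1 − 1/A = 1 − 1/2.477 = 0.5963.
Known gains sum to 0.21 + 0.131 = 0.341.
g_wv = 0.5963 − 0.341 = 0.26.

0.26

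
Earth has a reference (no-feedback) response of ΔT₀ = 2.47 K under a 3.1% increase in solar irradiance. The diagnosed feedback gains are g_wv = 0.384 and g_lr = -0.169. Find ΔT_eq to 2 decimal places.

Total gain g = 0.384 − 0.169 = 0.215.
Amplification A = 1/(1 − 0.215) = 1.274.
ΔT = 2.47 × 1.274 = 3.15 K.

3.15 K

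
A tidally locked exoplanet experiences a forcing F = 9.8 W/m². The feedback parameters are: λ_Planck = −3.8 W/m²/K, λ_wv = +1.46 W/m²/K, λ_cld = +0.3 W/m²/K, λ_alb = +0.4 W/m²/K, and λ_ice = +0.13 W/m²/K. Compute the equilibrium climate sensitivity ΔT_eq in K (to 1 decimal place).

Net feedback parameter λ = (−3.8) + (+1.46) + (+0.3) + (+0.4) + (+0.13) = -1.51 W/m²/K.
ΔT = −F/λ = −9.8/(-1.51) = 6.5 K.

6.5 K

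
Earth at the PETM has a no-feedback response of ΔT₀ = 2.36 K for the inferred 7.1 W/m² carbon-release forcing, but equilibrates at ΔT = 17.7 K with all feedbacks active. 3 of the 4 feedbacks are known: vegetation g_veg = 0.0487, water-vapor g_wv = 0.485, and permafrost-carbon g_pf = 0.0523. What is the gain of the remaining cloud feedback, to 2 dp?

0.28

Amplification A = ΔT/ΔT₀ = 17.7/2.36 = 7.5.
Total gain g = 1 − 1/A = 1 − 1/7.5 = 0.8667.
Known gains sum to 0.0487 + 0.485 + 0.0523 = 0.586.
g_cld = 0.8667 − 0.586 = 0.28.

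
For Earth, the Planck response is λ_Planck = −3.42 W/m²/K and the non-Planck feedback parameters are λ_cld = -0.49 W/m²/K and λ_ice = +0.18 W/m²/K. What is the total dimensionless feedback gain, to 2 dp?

-0.09

Convert to gains: g_cld = -0.49/3.42 = -0.1433; g_ice = 0.18/3.42 = 0.05263.
Total gain g = -0.09067.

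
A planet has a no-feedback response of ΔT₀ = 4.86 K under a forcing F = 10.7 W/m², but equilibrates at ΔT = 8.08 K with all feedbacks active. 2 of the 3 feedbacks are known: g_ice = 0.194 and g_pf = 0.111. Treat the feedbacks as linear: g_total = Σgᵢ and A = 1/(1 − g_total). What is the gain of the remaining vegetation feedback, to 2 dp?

Amplification A = ΔT/ΔT₀ = 8.08/4.86 = 1.663.
Total gain g = 1 − 1/A = 1 − 1/1.663 = 0.3987.
Known gains sum to 0.194 + 0.111 = 0.305.
g_veg = 0.3987 − 0.305 = 0.09.

0.09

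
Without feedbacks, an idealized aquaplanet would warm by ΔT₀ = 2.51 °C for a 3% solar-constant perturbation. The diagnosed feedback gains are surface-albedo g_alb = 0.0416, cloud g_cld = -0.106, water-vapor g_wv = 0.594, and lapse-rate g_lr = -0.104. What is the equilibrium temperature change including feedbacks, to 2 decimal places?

Total gain g = 0.0416 − 0.106 + 0.594 − 0.104 = 0.4256.
Amplification A = 1/(1 − 0.4256) = 1.741.
ΔT = 2.51 × 1.741 = 4.37 °C.

4.37 °C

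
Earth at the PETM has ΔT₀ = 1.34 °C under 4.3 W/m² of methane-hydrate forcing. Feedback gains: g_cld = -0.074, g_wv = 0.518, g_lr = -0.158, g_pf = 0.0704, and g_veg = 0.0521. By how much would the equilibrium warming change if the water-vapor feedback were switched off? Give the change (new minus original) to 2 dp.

-1.06 °C

Original: g = 0.4085, ΔT = 1.34/(1−0.4085) = 2.2654 °C.
Without water-vapor: g' = -0.1095, ΔT' = 1.34/(1+0.1095) = 1.2078 °C.
Change = 1.2078 − 2.2654 = -1.06 °C.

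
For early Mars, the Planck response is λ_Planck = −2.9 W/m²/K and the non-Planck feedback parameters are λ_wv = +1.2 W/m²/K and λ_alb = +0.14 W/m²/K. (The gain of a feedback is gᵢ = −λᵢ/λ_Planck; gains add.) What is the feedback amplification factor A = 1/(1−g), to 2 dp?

Convert to gains: g_wv = 1.2/2.9 = 0.4138; g_alb = 0.14/2.9 = 0.04828.
Total gain g = 0.46208.
A = 1/(1 − 0.46208) = 1.86.

1.86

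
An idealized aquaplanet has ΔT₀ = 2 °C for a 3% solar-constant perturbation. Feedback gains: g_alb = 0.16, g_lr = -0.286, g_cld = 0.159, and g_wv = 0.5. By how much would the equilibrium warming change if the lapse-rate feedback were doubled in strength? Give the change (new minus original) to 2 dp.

Original: g = 0.533, ΔT = 2/(1−0.533) = 4.2827 °C.
With doubled lapse-rate: g' = 0.247, ΔT' = 2/(1−0.247) = 2.6560 °C.
Change = 2.6560 − 4.2827 = -1.63 °C.

-1.63 °C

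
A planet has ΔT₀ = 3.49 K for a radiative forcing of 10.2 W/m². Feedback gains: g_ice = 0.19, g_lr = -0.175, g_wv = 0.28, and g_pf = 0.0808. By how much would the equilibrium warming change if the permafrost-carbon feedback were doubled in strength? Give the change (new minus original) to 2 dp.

Original: g = 0.3758, ΔT = 3.49/(1−0.3758) = 5.5912 K.
With doubled permafrost-carbon: g' = 0.4566, ΔT' = 3.49/(1−0.4566) = 6.4225 K.
Change = 6.4225 − 5.5912 = 0.83 K.

0.83 K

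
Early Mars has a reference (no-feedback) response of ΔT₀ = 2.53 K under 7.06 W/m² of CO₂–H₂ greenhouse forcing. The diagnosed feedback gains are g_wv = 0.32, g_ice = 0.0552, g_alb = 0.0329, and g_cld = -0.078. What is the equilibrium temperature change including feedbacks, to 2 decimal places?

Total gain g = 0.32 + 0.0552 + 0.0329 − 0.078 = 0.3301.
Amplification A = 1/(1 − 0.3301) = 1.493.
ΔT = 2.53 × 1.493 = 3.78 K.

3.78 K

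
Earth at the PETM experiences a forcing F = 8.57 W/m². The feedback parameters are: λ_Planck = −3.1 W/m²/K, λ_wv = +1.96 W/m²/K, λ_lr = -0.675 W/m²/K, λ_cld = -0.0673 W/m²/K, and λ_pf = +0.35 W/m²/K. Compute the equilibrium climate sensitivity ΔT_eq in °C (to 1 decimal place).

Net feedback parameter λ = (−3.1) + (+1.96) + (-0.675) + (-0.0673) + (+0.35) = -1.5323 W/m²/K.
ΔT = −F/λ = −8.57/(-1.5323) = 5.6 °C.

5.6 °C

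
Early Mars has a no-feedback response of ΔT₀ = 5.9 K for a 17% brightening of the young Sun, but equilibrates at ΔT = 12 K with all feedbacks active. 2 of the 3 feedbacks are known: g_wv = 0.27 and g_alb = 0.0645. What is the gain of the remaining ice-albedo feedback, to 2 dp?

0.17

Amplification A = ΔT/ΔT₀ = 12/5.9 = 2.034.
Total gain g = 1 − 1/A = 1 − 1/2.034 = 0.5084.
Known gains sum to 0.27 + 0.0645 = 0.3345.
g_ice = 0.5084 − 0.3345 = 0.17.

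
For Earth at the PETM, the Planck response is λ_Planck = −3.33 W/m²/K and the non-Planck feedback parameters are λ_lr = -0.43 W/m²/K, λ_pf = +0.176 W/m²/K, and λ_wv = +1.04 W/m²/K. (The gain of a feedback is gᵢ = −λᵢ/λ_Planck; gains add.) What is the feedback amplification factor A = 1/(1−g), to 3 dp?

Convert to gains: g_lr = -0.43/3.33 = -0.1291; g_pf = 0.176/3.33 = 0.05285; g_wv = 1.04/3.33 = 0.3123.
Total gain g = 0.23605.
A = 1/(1 − 0.23605) = 1.309.

1.309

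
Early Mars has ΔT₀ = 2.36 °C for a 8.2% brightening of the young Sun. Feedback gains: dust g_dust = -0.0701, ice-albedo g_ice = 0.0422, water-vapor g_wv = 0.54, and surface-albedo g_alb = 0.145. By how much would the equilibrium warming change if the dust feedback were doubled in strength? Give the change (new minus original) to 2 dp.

Original: g = 0.6571, ΔT = 2.36/(1−0.6571) = 6.8825 °C.
With doubled dust: g' = 0.587, ΔT' = 2.36/(1−0.587) = 5.7143 °C.
Change = 5.7143 − 6.8825 = -1.17 °C.

-1.17 °C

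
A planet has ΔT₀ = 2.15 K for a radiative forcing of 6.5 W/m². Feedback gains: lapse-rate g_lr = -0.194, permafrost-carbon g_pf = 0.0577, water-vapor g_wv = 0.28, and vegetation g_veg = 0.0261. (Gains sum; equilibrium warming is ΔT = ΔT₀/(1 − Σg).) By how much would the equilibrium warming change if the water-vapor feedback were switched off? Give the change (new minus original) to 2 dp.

-0.65 K

Original: g = 0.1698, ΔT = 2.15/(1−0.1698) = 2.5897 K.
Without water-vapor: g' = -0.1102, ΔT' = 2.15/(1+0.1102) = 1.9366 K.
Change = 1.9366 − 2.5897 = -0.65 K.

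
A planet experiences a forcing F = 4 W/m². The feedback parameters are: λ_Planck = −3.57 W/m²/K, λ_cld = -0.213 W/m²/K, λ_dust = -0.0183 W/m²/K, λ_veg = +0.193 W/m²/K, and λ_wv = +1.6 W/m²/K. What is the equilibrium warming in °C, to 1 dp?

2.0 °C

Net feedback parameter λ = (−3.57) + (-0.213) + (-0.0183) + (+0.193) + (+1.6) = -2.0083 W/m²/K.
ΔT = −F/λ = −4/(-2.0083) = 2.0 °C.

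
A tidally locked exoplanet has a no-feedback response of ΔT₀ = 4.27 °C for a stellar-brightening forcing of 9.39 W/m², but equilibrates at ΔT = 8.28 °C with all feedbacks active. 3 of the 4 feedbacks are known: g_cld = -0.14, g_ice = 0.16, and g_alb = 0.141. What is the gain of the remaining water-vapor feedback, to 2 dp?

Amplification A = ΔT/ΔT₀ = 8.28/4.27 = 1.939.
Total gain g = 1 − 1/A = 1 − 1/1.939 = 0.4843.
Known gains sum to -0.14 + 0.16 + 0.141 = 0.161.
g_wv = 0.4843 − 0.161 = 0.32.

0.32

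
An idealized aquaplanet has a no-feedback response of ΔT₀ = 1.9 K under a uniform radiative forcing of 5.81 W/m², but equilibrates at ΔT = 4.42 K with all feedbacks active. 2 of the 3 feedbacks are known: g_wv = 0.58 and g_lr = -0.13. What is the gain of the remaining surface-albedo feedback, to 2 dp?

Amplification A = ΔT/ΔT₀ = 4.42/1.9 = 2.326.
Total gain g = 1 − 1/A = 1 − 1/2.326 = 0.5701.
Known gains sum to 0.58 − 0.13 = 0.45.
g_alb = 0.5701 − 0.45 = 0.12.

0.12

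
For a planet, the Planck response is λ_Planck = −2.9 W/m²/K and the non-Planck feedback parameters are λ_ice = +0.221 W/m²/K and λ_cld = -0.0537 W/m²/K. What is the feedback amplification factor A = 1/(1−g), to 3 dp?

1.061

Convert to gains: g_ice = 0.221/2.9 = 0.07621; g_cld = -0.0537/2.9 = -0.01852.
Total gain g = 0.05769.
A = 1/(1 − 0.05769) = 1.061.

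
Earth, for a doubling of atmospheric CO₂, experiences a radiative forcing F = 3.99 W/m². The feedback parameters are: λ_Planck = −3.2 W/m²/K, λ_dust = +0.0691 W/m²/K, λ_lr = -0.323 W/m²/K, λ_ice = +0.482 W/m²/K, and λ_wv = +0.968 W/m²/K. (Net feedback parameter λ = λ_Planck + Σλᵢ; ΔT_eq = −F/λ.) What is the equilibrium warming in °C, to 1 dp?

Net feedback parameter λ = (−3.2) + (+0.0691) + (-0.323) + (+0.482) + (+0.968) = -2.0039 W/m²/K.
ΔT = −F/λ = −3.99/(-2.0039) = 2.0 °C.

2.0 °C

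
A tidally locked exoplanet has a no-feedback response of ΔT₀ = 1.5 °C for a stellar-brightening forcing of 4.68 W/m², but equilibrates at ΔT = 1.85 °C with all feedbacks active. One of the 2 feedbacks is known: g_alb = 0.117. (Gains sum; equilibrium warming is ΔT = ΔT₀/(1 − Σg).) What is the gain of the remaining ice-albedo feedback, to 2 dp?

0.07

Amplification A = ΔT/ΔT₀ = 1.85/1.5 = 1.233.
Total gain g = 1 − 1/A = 1 − 1/1.233 = 0.189.
The known gain is 0.117.
g_ice = 0.189 − 0.117 = 0.07.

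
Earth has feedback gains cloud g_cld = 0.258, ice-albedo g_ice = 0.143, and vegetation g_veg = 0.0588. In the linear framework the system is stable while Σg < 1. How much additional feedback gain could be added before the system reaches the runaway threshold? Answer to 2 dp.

0.54

Current total gain = 0.258 + 0.143 + 0.0588 = 0.4598.
Margin to runaway = 1 − 0.4598 = 0.54.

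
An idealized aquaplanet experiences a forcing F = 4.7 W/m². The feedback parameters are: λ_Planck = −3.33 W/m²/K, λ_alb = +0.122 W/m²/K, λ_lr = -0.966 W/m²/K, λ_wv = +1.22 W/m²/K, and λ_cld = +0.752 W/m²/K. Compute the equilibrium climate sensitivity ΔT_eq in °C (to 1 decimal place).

2.1 °C

Net feedback parameter λ = (−3.33) + (+0.122) + (-0.966) + (+1.22) + (+0.752) = -2.202 W/m²/K.
ΔT = −F/λ = −4.7/(-2.202) = 2.1 °C.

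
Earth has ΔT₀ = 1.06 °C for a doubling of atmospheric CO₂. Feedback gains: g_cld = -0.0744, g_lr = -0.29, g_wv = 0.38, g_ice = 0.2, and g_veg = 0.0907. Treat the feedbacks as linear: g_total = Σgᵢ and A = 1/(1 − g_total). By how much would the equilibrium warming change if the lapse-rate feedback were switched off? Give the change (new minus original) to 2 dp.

Original: g = 0.3063, ΔT = 1.06/(1−0.3063) = 1.5280 °C.
Without lapse-rate: g' = 0.5963, ΔT' = 1.06/(1−0.5963) = 2.6257 °C.
Change = 2.6257 − 1.5280 = 1.10 °C.

1.10 °C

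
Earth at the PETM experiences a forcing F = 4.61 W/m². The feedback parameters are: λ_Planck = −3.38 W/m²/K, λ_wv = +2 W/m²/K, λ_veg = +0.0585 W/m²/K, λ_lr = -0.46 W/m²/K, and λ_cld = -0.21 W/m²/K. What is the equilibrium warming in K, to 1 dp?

Net feedback parameter λ = (−3.38) + (+2) + (+0.0585) + (-0.46) + (-0.21) = -1.9915 W/m²/K.
ΔT = −F/λ = −4.61/(-1.9915) = 2.3 K.

2.3 K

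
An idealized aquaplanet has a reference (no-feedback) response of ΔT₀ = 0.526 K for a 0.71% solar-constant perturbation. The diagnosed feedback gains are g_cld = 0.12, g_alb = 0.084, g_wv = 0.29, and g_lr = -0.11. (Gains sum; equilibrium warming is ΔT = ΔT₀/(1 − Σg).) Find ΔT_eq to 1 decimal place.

Total gain g = 0.12 + 0.084 + 0.29 − 0.11 = 0.384.
Amplification A = 1/(1 − 0.384) = 1.623.
ΔT = 0.526 × 1.623 = 0.9 K.

0.9 K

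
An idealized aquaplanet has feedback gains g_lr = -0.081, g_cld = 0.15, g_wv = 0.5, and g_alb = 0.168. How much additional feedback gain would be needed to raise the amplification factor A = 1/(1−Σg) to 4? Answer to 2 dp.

0.01

Current total gain = 0.737.
Target gain for A = 4: g* = 1 − 1/4 = 0.75.
Additional gain needed = 0.75 − 0.737 = 0.01.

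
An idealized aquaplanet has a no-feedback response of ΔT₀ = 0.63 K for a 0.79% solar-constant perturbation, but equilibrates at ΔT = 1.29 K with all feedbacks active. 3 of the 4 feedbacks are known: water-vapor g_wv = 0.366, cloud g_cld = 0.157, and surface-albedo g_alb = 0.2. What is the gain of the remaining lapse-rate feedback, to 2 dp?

-0.21

Amplification A = ΔT/ΔT₀ = 1.29/0.63 = 2.048.
Total gain g = 1 − 1/A = 1 − 1/2.048 = 0.5117.
Known gains sum to 0.366 + 0.157 + 0.2 = 0.723.
g_lr = 0.5117 − 0.723 = -0.21.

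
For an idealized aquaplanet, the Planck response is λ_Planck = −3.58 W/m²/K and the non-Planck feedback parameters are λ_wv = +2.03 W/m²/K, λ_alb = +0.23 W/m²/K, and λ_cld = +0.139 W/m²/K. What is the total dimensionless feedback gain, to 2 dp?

0.67

Convert to gains: g_wv = 2.03/3.58 = 0.567; g_alb = 0.23/3.58 = 0.06425; g_cld = 0.139/3.58 = 0.03883.
Total gain g = 0.67008.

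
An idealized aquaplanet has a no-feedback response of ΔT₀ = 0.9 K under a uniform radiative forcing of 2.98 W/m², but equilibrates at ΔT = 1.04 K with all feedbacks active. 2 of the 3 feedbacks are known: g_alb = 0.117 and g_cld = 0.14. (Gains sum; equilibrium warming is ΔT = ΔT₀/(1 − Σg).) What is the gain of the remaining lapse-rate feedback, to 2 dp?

-0.12

Amplification A = ΔT/ΔT₀ = 1.04/0.9 = 1.156.
Total gain g = 1 − 1/A = 1 − 1/1.156 = 0.1349.
Known gains sum to 0.117 + 0.14 = 0.257.
g_lr = 0.1349 − 0.257 = -0.12.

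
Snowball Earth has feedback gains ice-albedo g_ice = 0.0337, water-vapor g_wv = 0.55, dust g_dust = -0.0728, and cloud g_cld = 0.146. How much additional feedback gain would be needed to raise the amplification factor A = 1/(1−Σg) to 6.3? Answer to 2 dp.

Current total gain = 0.6569.
Target gain for A = 6.3: g* = 1 − 1/6.3 = 0.8413.
Additional gain needed = 0.8413 − 0.6569 = 0.18.

0.18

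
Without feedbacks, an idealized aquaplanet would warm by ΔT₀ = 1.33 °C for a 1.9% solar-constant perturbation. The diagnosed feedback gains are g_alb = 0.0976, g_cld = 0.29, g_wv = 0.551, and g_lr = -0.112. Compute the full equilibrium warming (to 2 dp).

7.67 °C

Total gain g = 0.0976 + 0.29 + 0.551 − 0.112 = 0.8266.
Amplification A = 1/(1 − 0.8266) = 5.767.
ΔT = 1.33 × 5.767 = 7.67 °C.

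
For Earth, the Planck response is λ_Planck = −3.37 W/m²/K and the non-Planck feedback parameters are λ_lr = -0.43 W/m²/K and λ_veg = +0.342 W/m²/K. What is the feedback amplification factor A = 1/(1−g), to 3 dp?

Convert to gains: g_lr = -0.43/3.37 = -0.1276; g_veg = 0.342/3.37 = 0.1015.
Total gain g = -0.0261.
A = 1/(1 + 0.0261) = 0.975.

0.975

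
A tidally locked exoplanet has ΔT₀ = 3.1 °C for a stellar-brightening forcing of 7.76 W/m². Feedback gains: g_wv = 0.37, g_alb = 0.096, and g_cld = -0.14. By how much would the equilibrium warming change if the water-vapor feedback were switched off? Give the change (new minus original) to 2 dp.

Original: g = 0.326, ΔT = 3.1/(1−0.326) = 4.5994 °C.
Without water-vapor: g' = -0.044, ΔT' = 3.1/(1+0.044) = 2.9693 °C.
Change = 2.9693 − 4.5994 = -1.63 °C.

-1.63 °C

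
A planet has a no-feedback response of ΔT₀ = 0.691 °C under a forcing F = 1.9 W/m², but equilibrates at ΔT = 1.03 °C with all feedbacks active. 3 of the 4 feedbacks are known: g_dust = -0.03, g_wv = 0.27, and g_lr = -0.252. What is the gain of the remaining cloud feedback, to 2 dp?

Amplification A = ΔT/ΔT₀ = 1.03/0.691 = 1.491.
Total gain g = 1 − 1/A = 1 − 1/1.491 = 0.3293.
Known gains sum to -0.03 + 0.27 − 0.252 = -0.012.
g_cld = 0.3293 + 0.012 = 0.34.

0.34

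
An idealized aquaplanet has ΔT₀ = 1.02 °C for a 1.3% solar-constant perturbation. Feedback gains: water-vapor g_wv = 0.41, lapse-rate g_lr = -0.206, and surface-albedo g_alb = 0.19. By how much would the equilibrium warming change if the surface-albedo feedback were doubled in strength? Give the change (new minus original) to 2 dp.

Original: g = 0.394, ΔT = 1.02/(1−0.394) = 1.6832 °C.
With doubled surface-albedo: g' = 0.584, ΔT' = 1.02/(1−0.584) = 2.4519 °C.
Change = 2.4519 − 1.6832 = 0.77 °C.

0.77 °C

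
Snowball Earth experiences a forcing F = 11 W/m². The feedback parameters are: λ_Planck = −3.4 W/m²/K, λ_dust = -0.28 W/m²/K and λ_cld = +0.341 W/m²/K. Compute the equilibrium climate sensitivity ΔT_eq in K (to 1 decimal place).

3.3 K

Net feedback parameter λ = (−3.4) + (-0.28) + (+0.341) = -3.339 W/m²/K.
ΔT = −F/λ = −11/(-3.339) = 3.3 K.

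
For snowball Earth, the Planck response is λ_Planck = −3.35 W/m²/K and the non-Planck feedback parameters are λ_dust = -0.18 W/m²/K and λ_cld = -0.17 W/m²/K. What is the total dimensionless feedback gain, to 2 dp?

Convert to gains: g_dust = -0.18/3.35 = -0.05373; g_cld = -0.17/3.35 = -0.05075.
Total gain g = -0.10448.

-0.10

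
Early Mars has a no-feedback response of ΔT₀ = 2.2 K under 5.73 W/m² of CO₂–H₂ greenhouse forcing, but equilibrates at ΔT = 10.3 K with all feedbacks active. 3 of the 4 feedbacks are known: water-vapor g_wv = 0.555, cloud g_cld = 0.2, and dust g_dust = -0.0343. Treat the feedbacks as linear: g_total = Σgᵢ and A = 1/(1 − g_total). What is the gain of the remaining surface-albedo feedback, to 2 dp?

Amplification A = ΔT/ΔT₀ = 10.3/2.2 = 4.682.
Total gain g = 1 − 1/A = 1 − 1/4.682 = 0.7864.
Known gains sum to 0.555 + 0.2 − 0.0343 = 0.7207.
g_alb = 0.7864 − 0.7207 = 0.07.

0.07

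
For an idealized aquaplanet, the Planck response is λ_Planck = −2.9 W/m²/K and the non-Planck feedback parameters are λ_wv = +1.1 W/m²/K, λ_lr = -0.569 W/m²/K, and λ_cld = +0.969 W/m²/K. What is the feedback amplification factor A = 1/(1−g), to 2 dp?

Convert to gains: g_wv = 1.1/2.9 = 0.3793; g_lr = -0.569/2.9 = -0.1962; g_cld = 0.969/2.9 = 0.3341.
Total gain g = 0.5172.
A = 1/(1 − 0.5172) = 2.07.

2.07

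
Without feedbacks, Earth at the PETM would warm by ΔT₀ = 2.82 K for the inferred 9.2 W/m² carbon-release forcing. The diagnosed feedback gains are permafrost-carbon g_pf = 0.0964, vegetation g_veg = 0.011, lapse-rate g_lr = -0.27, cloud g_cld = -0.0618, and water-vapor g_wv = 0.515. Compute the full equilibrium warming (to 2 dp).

Total gain g = 0.0964 + 0.011 − 0.27 − 0.0618 + 0.515 = 0.2906.
Amplification A = 1/(1 − 0.2906) = 1.41.
ΔT = 2.82 × 1.41 = 3.98 K.

3.98 K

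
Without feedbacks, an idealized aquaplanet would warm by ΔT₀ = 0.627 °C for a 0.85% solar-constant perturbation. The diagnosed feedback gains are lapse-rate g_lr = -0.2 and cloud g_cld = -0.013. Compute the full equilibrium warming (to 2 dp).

0.52 °C

Total gain g = -0.2 − 0.013 = -0.213.
Amplification A = 1/(1 + 0.213) = 0.8244.
ΔT = 0.627 × 0.8244 = 0.52 °C.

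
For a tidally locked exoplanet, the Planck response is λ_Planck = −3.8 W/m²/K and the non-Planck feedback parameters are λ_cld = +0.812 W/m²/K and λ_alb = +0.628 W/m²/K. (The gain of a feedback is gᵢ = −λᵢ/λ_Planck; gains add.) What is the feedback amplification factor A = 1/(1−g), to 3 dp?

Convert to gains: g_cld = 0.812/3.8 = 0.2137; g_alb = 0.628/3.8 = 0.1653.
Total gain g = 0.379.
A = 1/(1 − 0.379) = 1.610.

1.610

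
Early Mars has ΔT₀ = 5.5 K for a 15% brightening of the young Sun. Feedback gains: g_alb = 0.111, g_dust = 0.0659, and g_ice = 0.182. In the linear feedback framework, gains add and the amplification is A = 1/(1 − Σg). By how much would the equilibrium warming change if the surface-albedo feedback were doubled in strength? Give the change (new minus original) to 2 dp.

1.80 K

Original: g = 0.3589, ΔT = 5.5/(1−0.3589) = 8.5790 K.
With doubled surface-albedo: g' = 0.4699, ΔT' = 5.5/(1−0.4699) = 10.3754 K.
Change = 10.3754 − 8.5790 = 1.80 K.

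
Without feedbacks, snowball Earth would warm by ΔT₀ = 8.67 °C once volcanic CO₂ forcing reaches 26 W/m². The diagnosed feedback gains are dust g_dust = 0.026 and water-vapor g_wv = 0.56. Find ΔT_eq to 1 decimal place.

Total gain g = 0.026 + 0.56 = 0.586.
Amplification A = 1/(1 − 0.586) = 2.415.
ΔT = 8.67 × 2.415 = 20.9 °C.

20.9 °C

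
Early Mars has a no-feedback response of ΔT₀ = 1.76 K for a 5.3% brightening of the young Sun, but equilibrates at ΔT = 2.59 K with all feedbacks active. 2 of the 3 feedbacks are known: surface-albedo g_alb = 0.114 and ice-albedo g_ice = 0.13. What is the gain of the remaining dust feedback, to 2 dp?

0.08

Amplification A = ΔT/ΔT₀ = 2.59/1.76 = 1.472.
Total gain g = 1 − 1/A = 1 − 1/1.472 = 0.3207.
Known gains sum to 0.114 + 0.13 = 0.244.
g_dust = 0.3207 − 0.244 = 0.08.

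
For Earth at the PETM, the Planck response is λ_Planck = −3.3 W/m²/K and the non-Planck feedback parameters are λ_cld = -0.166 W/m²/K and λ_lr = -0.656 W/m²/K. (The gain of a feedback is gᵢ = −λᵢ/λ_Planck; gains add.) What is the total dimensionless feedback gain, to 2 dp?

Convert to gains: g_cld = -0.166/3.3 = -0.0503; g_lr = -0.656/3.3 = -0.1988.
Total gain g = -0.2491.

-0.25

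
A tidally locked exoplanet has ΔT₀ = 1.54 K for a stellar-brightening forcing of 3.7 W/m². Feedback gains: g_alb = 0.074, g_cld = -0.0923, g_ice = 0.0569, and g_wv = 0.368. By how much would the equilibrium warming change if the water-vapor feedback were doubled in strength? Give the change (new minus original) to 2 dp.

4.24 K

Original: g = 0.4066, ΔT = 1.54/(1−0.4066) = 2.5952 K.
With doubled water-vapor: g' = 0.7746, ΔT' = 1.54/(1−0.7746) = 6.8323 K.
Change = 6.8323 − 2.5952 = 4.24 K.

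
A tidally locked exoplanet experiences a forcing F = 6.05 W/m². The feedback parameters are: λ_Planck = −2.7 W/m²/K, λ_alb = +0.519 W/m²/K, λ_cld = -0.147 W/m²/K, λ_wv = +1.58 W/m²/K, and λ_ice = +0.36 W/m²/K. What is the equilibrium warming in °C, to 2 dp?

Net feedback parameter λ = (−2.7) + (+0.519) + (-0.147) + (+1.58) + (+0.36) = -0.388 W/m²/K.
ΔT = −F/λ = −6.05/(-0.388) = 15.59 °C.

15.59 °C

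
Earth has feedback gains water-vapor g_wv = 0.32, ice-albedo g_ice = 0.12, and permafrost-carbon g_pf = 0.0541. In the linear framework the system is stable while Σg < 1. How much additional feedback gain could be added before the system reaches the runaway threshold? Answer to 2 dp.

Current total gain = 0.32 + 0.12 + 0.0541 = 0.4941.
Margin to runaway = 1 − 0.4941 = 0.51.

0.51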